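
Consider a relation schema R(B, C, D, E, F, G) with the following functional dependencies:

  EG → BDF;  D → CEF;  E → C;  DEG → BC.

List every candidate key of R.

Attribute G never appears on the right-hand side of any dependency, so G must belong to every candidate key.
{G}⁺ = {G}, which is not all of the schema, so we must add further attributes.
{D, G}⁺: D→CEF adds C, E, F; DEG→BC adds B → {B, C, D, E, F, G}.
{E, G}⁺: EG→BDF adds B, D, F; D→CEF adds C → {B, C, D, E, F, G}.
Any other superkey contains one of these as a subset, so there are no further candidate keys.

DG, EG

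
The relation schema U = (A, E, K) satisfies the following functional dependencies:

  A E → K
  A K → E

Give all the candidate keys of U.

Attribute A never appears on the right-hand side of any dependency, so A must belong to every candidate key.
{A}⁺ = {A}, which is not all of the schema, so we must add further attributes.
{A, E}⁺: AE→K adds K → {A, E, K}.
{A, K}⁺: AK→E adds E → {A, E, K}.

(A, E); (A, K)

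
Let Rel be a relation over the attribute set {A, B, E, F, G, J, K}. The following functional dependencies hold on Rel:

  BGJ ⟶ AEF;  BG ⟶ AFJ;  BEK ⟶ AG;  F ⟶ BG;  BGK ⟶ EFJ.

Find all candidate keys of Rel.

{F, K}, {B, E, K}, {B, G, K}

Attribute K never appears on the right-hand side of any dependency, so K must belong to every candidate key.
{K}⁺ = {K}, which is not all of the schema, so we must add further attributes.
{F, K}⁺: F→BG adds B, G; BGK→EFJ adds E, J; BGJ→AEF adds A → {A, B, E, F, G, J, K}. Minimal: {K}⁺ = {K}; {F}⁺ = {A, B, E, F, G, J} — none reach the full schema.
{B, E, K}⁺: BEK→AG adds A, G; BGK→EFJ adds F, J → {A, B, E, F, G, J, K}. Minimal: {E, K}⁺ = {E, K}; {B, K}⁺ = {B, K}; {B, E}⁺ = {B, E} — none reach the full schema.
{B, G, K}⁺: BG→AFJ adds A, F, J; BGK→EFJ adds E → {A, B, E, F, G, J, K}. Minimal: {G, K}⁺ = {G, K}; {B, K}⁺ = {B, K}; {B, G}⁺ = {A, B, E, F, G, J} — none reach the full schema.
Any other superkey contains one of these as a subset, so there are no further candidate keys.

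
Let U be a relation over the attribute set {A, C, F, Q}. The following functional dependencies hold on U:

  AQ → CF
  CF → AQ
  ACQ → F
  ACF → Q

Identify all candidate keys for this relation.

(A, Q), (C, F)

{A, Q}⁺: AQ→CF adds C, F → {A, C, F, Q}. Minimal: {Q}⁺ = {Q}; {A}⁺ = {A} — none reach the full schema.
{C, F}⁺: CF→AQ adds A, Q → {A, C, F, Q}. Minimal: {F}⁺ = {F}; {C}⁺ = {C} — none reach the full schema.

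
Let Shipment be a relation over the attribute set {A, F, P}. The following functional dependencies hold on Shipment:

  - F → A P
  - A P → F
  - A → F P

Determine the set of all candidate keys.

{A}⁺: A→FP adds F, P → {A, F, P}.
{F}⁺: F→AP adds A, P → {A, F, P}.
Any other superkey contains one of these as a subset, so there are no further candidate keys.

(A), (F)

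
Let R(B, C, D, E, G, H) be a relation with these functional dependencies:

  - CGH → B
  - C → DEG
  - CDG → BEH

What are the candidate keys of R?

C

Attribute C never appears on the right-hand side of any dependency, so C must belong to every candidate key.
{C}⁺ = {B, C, D, E, G, H}, which is all of the schema, so {C} is the only candidate key.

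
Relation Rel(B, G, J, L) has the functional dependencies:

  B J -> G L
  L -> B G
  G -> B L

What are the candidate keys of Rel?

(B, J), (G, J), (J, L)

{B, J}⁺: BJ→GL adds G, L → {B, G, J, L}.
{G, J}⁺: G→BL adds B, L → {B, G, J, L}.
{J, L}⁺: L→BG adds B, G → {B, G, J, L}.
Any other superkey contains one of these as a subset, so there are no further candidate keys.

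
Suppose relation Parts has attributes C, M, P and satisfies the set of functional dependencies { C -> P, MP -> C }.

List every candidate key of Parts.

CM, MP

Attribute M never appears on the right-hand side of any dependency, so M must belong to every candidate key.
{M}⁺ = {M}, which is not all of the schema, so we must add further attributes.
{C, M}⁺: C→P adds P → {C, M, P}. Minimal: {M}⁺ = {M}; {C}⁺ = {C, P} — none reach the full schema.
{M, P}⁺: MP→C adds C → {C, M, P}. Minimal: {P}⁺ = {P}; {M}⁺ = {M} — none reach the full schema.
Any other superkey contains one of these as a subset, so there are no further candidate keys.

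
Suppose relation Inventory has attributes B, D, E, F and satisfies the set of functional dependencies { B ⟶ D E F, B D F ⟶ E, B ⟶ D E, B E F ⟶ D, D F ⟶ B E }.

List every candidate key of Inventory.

B, DF

{B}⁺: B→DEF adds D, E, F → {B, D, E, F}.
{D, F}⁺: DF→BE adds B, E → {B, D, E, F}.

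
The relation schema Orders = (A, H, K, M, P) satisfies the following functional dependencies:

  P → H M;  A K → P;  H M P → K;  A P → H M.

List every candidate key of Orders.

Attribute A never appears on the right-hand side of any dependency, so A must belong to every candidate key.
{A}⁺ = {A}, which is not all of the schema, so we must add further attributes.
{A, K}⁺: AK→P adds P; AP→HM adds H, M → {A, H, K, M, P}. Minimal: {K}⁺ = {K}; {A}⁺ = {A} — none reach the full schema.
{A, P}⁺: P→HM adds H, M; HMP→K adds K → {A, H, K, M, P}. Minimal: {P}⁺ = {H, K, M, P}; {A}⁺ = {A} — none reach the full schema.
Any other superkey contains one of these as a subset, so there are no further candidate keys.

{A, K}, {A, P}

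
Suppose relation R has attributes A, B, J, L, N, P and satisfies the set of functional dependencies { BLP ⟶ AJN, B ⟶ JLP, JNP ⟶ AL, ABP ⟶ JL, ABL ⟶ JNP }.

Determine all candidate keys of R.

B

Attribute B never appears on the right-hand side of any dependency, so B must belong to every candidate key.
{B}⁺ = {A, B, J, L, N, P}, which is all of the schema, so {B} is the only candidate key.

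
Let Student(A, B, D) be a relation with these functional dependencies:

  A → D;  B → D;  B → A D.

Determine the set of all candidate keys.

Attribute B never appears on the right-hand side of any dependency, so B must belong to every candidate key.
{B}⁺ = {A, B, D}, which is all of the schema, so {B} is the only candidate key.

B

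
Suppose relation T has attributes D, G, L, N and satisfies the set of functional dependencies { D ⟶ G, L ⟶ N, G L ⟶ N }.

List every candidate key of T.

{D, L}

Attributes D, L never appear on any right-hand side, so every candidate key must contain {D, L}.
{D, L}⁺ = {D, G, L, N}, which is all of the schema, so {D, L} is the only candidate key.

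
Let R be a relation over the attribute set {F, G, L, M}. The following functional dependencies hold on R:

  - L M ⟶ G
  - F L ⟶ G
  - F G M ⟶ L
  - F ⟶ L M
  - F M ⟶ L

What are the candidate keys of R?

{F}⁺: F→LM adds L, M; LM→G adds G → {F, G, L, M}.

{F}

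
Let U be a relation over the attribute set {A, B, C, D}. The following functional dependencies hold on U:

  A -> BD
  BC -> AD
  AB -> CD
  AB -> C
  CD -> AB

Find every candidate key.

{A}⁺: A→BD adds B, D; AB→CD adds C → {A, B, C, D}.
{B, C}⁺: BC→AD adds A, D → {A, B, C, D}. Minimal: {C}⁺ = {C}; {B}⁺ = {B} — none reach the full schema.
{C, D}⁺: CD→AB adds A, B → {A, B, C, D}. Minimal: {D}⁺ = {D}; {C}⁺ = {C} — none reach the full schema.
Any other superkey contains one of these as a subset, so there are no further candidate keys.

{A}, {B, C}, {C, D}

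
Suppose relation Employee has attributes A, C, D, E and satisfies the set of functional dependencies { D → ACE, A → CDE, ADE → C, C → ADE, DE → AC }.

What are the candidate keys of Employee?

{A}⁺: A→CDE adds C, D, E → {A, C, D, E}.
{C}⁺: C→ADE adds A, D, E → {A, C, D, E}.
{D}⁺: D→ACE adds A, C, E → {A, C, D, E}.
Any other superkey contains one of these as a subset, so there are no further candidate keys.

(A), (C), (D)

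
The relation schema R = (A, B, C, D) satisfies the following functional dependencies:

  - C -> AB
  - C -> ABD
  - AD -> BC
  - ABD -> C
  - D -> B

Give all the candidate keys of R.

{C}⁺: C→AB adds A, B; C→ABD adds D → {A, B, C, D}.
{A, D}⁺: AD→BC adds B, C → {A, B, C, D}.
Any other superkey contains one of these as a subset, so there are no further candidate keys.

{C}, {A, D}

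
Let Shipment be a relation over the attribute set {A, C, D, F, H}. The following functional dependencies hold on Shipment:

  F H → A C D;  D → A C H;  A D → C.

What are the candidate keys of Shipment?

Attribute F never appears on the right-hand side of any dependency, so F must belong to every candidate key.
{F}⁺ = {F}, which is not all of the schema, so we must add further attributes.
{D, F}⁺: D→ACH adds A, C, H → {A, C, D, F, H}.
{F, H}⁺: FH→ACD adds A, C, D → {A, C, D, F, H}.
Any other superkey contains one of these as a subset, so there are no further candidate keys.

(D, F), (F, H)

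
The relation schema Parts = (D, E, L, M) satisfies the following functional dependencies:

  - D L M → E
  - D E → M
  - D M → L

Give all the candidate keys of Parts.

Attribute D never appears on the right-hand side of any dependency, so D must belong to every candidate key.
{D}⁺ = {D}, which is not all of the schema, so we must add further attributes.
{D, E}⁺: DE→M adds M; DM→L adds L → {D, E, L, M}. Minimal: {E}⁺ = {E}; {D}⁺ = {D} — none reach the full schema.
{D, M}⁺: DM→L adds L; DLM→E adds E → {D, E, L, M}. Minimal: {M}⁺ = {M}; {D}⁺ = {D} — none reach the full schema.
Any other superkey contains one of these as a subset, so there are no further candidate keys.

{D, E}, {D, M}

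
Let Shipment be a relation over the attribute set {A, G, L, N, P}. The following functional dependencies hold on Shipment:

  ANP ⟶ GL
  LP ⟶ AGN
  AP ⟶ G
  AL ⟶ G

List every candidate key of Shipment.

{L, P}⁺: LP→AGN adds A, G, N → {A, G, L, N, P}. Minimal: {P}⁺ = {P}; {L}⁺ = {L} — none reach the full schema.
{A, N, P}⁺: ANP→GL adds G, L → {A, G, L, N, P}. Minimal: {N, P}⁺ = {N, P}; {A, P}⁺ = {A, G, P}; {A, N}⁺ = {A, N} — none reach the full schema.

LP, ANP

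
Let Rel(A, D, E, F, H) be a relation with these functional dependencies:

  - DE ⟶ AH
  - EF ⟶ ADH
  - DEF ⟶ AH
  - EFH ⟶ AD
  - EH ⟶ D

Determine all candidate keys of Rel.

EF

Attributes E, F never appear on any right-hand side, so every candidate key must contain {E, F}.
{E, F}⁺ = {A, D, E, F, H}, which is all of the schema, so {E, F} is the only candidate key.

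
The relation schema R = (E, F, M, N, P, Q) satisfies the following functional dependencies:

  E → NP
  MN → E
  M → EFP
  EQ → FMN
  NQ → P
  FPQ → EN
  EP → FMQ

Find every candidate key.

E, M, FNQ, FPQ

{E}⁺: E→NP adds N, P; EP→FMQ adds F, M, Q → {E, F, M, N, P, Q}.
{M}⁺: M→EFP adds E, F, P; EP→FMQ adds Q; E→NP adds N → {E, F, M, N, P, Q}.
{F, N, Q}⁺: NQ→P adds P; FPQ→EN adds E; EP→FMQ adds M → {E, F, M, N, P, Q}. Minimal: {N, Q}⁺ = {N, P, Q}; {F, Q}⁺ = {F, Q}; {F, N}⁺ = {F, N} — none reach the full schema.
{F, P, Q}⁺: FPQ→EN adds E, N; EP→FMQ adds M → {E, F, M, N, P, Q}. Minimal: {P, Q}⁺ = {P, Q}; {F, Q}⁺ = {F, Q}; {F, P}⁺ = {F, P} — none reach the full schema.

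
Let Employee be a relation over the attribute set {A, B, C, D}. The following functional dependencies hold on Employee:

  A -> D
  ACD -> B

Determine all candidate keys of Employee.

Attributes A, C never appear on any right-hand side, so every candidate key must contain {A, C}.
{A, C}⁺ = {A, B, C, D}, which is all of the schema, so {A, C} is the only candidate key.

{A, C}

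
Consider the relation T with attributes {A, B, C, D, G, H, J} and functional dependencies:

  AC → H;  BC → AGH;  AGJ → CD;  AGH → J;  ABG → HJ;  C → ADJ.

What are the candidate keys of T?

{B, C}⁺: BC→AGH adds A, G, H; AGH→J adds J; C→ADJ adds D → {A, B, C, D, G, H, J}.
{A, B, G}⁺: ABG→HJ adds H, J; AGJ→CD adds C, D → {A, B, C, D, G, H, J}.
Any other superkey contains one of these as a subset, so there are no further candidate keys.

{B, C}, {A, B, G}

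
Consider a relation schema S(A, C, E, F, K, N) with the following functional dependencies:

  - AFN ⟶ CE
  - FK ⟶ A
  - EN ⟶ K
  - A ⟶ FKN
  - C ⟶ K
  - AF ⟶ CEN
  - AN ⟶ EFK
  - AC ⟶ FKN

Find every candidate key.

A, CF, FK, EFN

{A}⁺: A→FKN adds F, K, N; AF→CEN adds C, E → {A, C, E, F, K, N}.
{C, F}⁺: C→K adds K; FK→A adds A; A→FKN adds N; AF→CEN adds E → {A, C, E, F, K, N}. Minimal: {F}⁺ = {F}; {C}⁺ = {C, K} — none reach the full schema.
{F, K}⁺: FK→A adds A; A→FKN adds N; AF→CEN adds C, E → {A, C, E, F, K, N}. Minimal: {K}⁺ = {K}; {F}⁺ = {F} — none reach the full schema.
{E, F, N}⁺: EN→K adds K; FK→A adds A; AF→CEN adds C → {A, C, E, F, K, N}. Minimal: {F, N}⁺ = {F, N}; {E, N}⁺ = {E, K, N}; {E, F}⁺ = {E, F} — none reach the full schema.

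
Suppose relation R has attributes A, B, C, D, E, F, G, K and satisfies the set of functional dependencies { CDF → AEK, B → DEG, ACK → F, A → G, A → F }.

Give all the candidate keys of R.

{A, B, C}; {B, C, F}

Attributes B, C never appear on any right-hand side, so every candidate key must contain {B, C}.
{B, C}⁺ = {B, C, D, E, G}, which is not all of the schema, so we must add further attributes.
{A, B, C}⁺: B→DEG adds D, E, G; A→F adds F; CDF→AEK adds K → {A, B, C, D, E, F, G, K}. Minimal: {B, C}⁺ = {B, C, D, E, G}; {A, C}⁺ = {A, C, F, G}; {A, B}⁺ = {A, B, D, E, F, G} — none reach the full schema.
{B, C, F}⁺: B→DEG adds D, E, G; CDF→AEK adds A, K → {A, B, C, D, E, F, G, K}. Minimal: {C, F}⁺ = {C, F}; {B, F}⁺ = {B, D, E, F, G}; {B, C}⁺ = {B, C, D, E, G} — none reach the full schema.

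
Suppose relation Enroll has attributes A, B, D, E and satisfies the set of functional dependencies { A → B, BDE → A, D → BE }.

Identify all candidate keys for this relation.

Attribute D never appears on the right-hand side of any dependency, so D must belong to every candidate key.
{D}⁺ = {A, B, D, E}, which is all of the schema, so {D} is the only candidate key.

{D}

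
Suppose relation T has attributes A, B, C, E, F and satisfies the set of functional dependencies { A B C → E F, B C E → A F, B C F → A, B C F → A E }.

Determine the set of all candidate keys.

{A, B, C}, {B, C, E}, {B, C, F}

{A, B, C}⁺: ABC→EF adds E, F → {A, B, C, E, F}. Minimal: {B, C}⁺ = {B, C}; {A, C}⁺ = {A, C}; {A, B}⁺ = {A, B} — none reach the full schema.
{B, C, E}⁺: BCE→AF adds A, F → {A, B, C, E, F}. Minimal: {C, E}⁺ = {C, E}; {B, E}⁺ = {B, E}; {B, C}⁺ = {B, C} — none reach the full schema.
{B, C, F}⁺: BCF→A adds A; BCF→AE adds E → {A, B, C, E, F}. Minimal: {C, F}⁺ = {C, F}; {B, F}⁺ = {B, F}; {B, C}⁺ = {B, C} — none reach the full schema.
Any other superkey contains one of these as a subset, so there are no further candidate keys.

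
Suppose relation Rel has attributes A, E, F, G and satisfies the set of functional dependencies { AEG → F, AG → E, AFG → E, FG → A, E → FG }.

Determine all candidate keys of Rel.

(E), (A, G), (F, G)

{E}⁺: E→FG adds F, G; FG→A adds A → {A, E, F, G}.
{A, G}⁺: AG→E adds E; E→FG adds F → {A, E, F, G}. Minimal: {G}⁺ = {G}; {A}⁺ = {A} — none reach the full schema.
{F, G}⁺: FG→A adds A; AG→E adds E → {A, E, F, G}. Minimal: {G}⁺ = {G}; {F}⁺ = {F} — none reach the full schema.
Any other superkey contains one of these as a subset, so there are no further candidate keys.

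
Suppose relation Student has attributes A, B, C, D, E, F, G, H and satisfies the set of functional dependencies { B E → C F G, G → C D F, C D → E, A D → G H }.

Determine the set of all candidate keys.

Attributes A, B never appear on any right-hand side, so every candidate key must contain {A, B}.
{A, B}⁺ = {A, B}, which is not all of the schema, so we must add further attributes.
{A, B, D}⁺: AD→GH adds G, H; G→CDF adds C, F; CD→E adds E → {A, B, C, D, E, F, G, H}. Minimal: {B, D}⁺ = {B, D}; {A, D}⁺ = {A, C, D, E, F, G, H}; {A, B}⁺ = {A, B} — none reach the full schema.
{A, B, E}⁺: BE→CFG adds C, F, G; G→CDF adds D; AD→GH adds H → {A, B, C, D, E, F, G, H}. Minimal: {B, E}⁺ = {B, C, D, E, F, G}; {A, E}⁺ = {A, E}; {A, B}⁺ = {A, B} — none reach the full schema.
{A, B, G}⁺: G→CDF adds C, D, F; CD→E adds E; AD→GH adds H → {A, B, C, D, E, F, G, H}. Minimal: {B, G}⁺ = {B, C, D, E, F, G}; {A, G}⁺ = {A, C, D, E, F, G, H}; {A, B}⁺ = {A, B} — none reach the full schema.
Any other superkey contains one of these as a subset, so there are no further candidate keys.

(A, B, D), (A, B, E), (A, B, G)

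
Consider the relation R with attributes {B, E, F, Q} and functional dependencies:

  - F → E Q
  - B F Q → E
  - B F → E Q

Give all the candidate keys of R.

BF

{B, F}⁺: F→EQ adds E, Q → {B, E, F, Q}. Minimal: {F}⁺ = {E, F, Q}; {B}⁺ = {B} — none reach the full schema.
No other minimal superkey exists.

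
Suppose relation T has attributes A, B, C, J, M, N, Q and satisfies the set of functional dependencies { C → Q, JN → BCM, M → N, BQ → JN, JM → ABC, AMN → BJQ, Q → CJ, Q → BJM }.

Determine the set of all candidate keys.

{C}⁺: C→Q adds Q; Q→CJ adds J; Q→BJM adds B, M; M→N adds N; JM→ABC adds A → {A, B, C, J, M, N, Q}.
{Q}⁺: Q→CJ adds C, J; Q→BJM adds B, M; M→N adds N; JM→ABC adds A → {A, B, C, J, M, N, Q}.
{A, M}⁺: M→N adds N; AMN→BJQ adds B, J, Q; Q→CJ adds C → {A, B, C, J, M, N, Q}. Minimal: {M}⁺ = {M, N}; {A}⁺ = {A} — none reach the full schema.
{J, M}⁺: M→N adds N; JM→ABC adds A, B, C; AMN→BJQ adds Q → {A, B, C, J, M, N, Q}. Minimal: {M}⁺ = {M, N}; {J}⁺ = {J} — none reach the full schema.
{J, N}⁺: JN→BCM adds B, C, M; JM→ABC adds A; AMN→BJQ adds Q → {A, B, C, J, M, N, Q}. Minimal: {N}⁺ = {N}; {J}⁺ = {J} — none reach the full schema.
Any other superkey contains one of these as a subset, so there are no further candidate keys.

{C}, {Q}, {A, M}, {J, M}, {J, N}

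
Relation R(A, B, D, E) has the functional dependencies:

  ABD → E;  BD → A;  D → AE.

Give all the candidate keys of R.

Attributes B, D never appear on any right-hand side, so every candidate key must contain {B, D}.
{B, D}⁺ = {A, B, D, E}, which is all of the schema, so {B, D} is the only candidate key.

(B, D)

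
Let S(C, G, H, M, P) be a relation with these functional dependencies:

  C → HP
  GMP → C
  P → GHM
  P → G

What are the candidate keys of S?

{C}⁺: C→HP adds H, P; P→GHM adds G, M → {C, G, H, M, P}.
{P}⁺: P→GHM adds G, H, M; GMP→C adds C → {C, G, H, M, P}.

C, P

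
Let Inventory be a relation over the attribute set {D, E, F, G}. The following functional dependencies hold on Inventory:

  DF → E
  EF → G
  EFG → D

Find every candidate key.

Attribute F never appears on the right-hand side of any dependency, so F must belong to every candidate key.
{F}⁺ = {F}, which is not all of the schema, so we must add further attributes.
{D, F}⁺: DF→E adds E; EF→G adds G → {D, E, F, G}. Minimal: {F}⁺ = {F}; {D}⁺ = {D} — none reach the full schema.
{E, F}⁺: EF→G adds G; EFG→D adds D → {D, E, F, G}. Minimal: {F}⁺ = {F}; {E}⁺ = {E} — none reach the full schema.

{D, F}, {E, F}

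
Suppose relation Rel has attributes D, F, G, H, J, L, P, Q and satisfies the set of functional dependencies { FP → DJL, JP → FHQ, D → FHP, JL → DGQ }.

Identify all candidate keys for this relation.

{D}⁺: D→FHP adds F, H, P; FP→DJL adds J, L; JP→FHQ adds Q; JL→DGQ adds G → {D, F, G, H, J, L, P, Q}.
{F, P}⁺: FP→DJL adds D, J, L; JP→FHQ adds H, Q; JL→DGQ adds G → {D, F, G, H, J, L, P, Q}.
{J, L}⁺: JL→DGQ adds D, G, Q; D→FHP adds F, H, P → {D, F, G, H, J, L, P, Q}.
{J, P}⁺: JP→FHQ adds F, H, Q; FP→DJL adds D, L; JL→DGQ adds G → {D, F, G, H, J, L, P, Q}.
Any other superkey contains one of these as a subset, so there are no further candidate keys.

{D}, {F, P}, {J, L}, {J, P}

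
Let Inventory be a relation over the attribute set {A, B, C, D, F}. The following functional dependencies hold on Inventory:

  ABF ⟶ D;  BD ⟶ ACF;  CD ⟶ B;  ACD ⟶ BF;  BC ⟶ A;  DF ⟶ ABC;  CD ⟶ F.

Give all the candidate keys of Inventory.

{B, D}⁺: BD→ACF adds A, C, F → {A, B, C, D, F}.
{C, D}⁺: CD→B adds B; BC→A adds A; CD→F adds F → {A, B, C, D, F}.
{D, F}⁺: DF→ABC adds A, B, C → {A, B, C, D, F}.
{A, B, F}⁺: ABF→D adds D; BD→ACF adds C → {A, B, C, D, F}.
{B, C, F}⁺: BC→A adds A; ABF→D adds D → {A, B, C, D, F}.

{B, D}, {C, D}, {D, F}, {A, B, F}, {B, C, F}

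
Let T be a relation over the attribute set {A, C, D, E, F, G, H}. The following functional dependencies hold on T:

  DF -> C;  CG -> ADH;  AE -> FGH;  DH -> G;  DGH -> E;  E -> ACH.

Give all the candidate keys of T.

{E}⁺: E→ACH adds A, C, H; AE→FGH adds F, G; CG→ADH adds D → {A, C, D, E, F, G, H}.
{C, G}⁺: CG→ADH adds A, D, H; DGH→E adds E; AE→FGH adds F → {A, C, D, E, F, G, H}. Minimal: {G}⁺ = {G}; {C}⁺ = {C} — none reach the full schema.
{D, H}⁺: DH→G adds G; DGH→E adds E; E→ACH adds A, C; AE→FGH adds F → {A, C, D, E, F, G, H}. Minimal: {H}⁺ = {H}; {D}⁺ = {D} — none reach the full schema.
{D, F, G}⁺: DF→C adds C; CG→ADH adds A, H; DGH→E adds E → {A, C, D, E, F, G, H}. Minimal: {F, G}⁺ = {F, G}; {D, G}⁺ = {D, G}; {D, F}⁺ = {C, D, F} — none reach the full schema.

{E}, {C, G}, {D, H}, {D, F, G}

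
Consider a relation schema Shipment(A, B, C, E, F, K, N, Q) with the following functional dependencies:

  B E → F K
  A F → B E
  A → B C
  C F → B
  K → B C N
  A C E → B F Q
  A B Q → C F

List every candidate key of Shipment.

Attribute A never appears on the right-hand side of any dependency, so A must belong to every candidate key.
{A}⁺ = {A, B, C}, which is not all of the schema, so we must add further attributes.
{A, E}⁺: A→BC adds B, C; ACE→BFQ adds F, Q; BE→FK adds K; K→BCN adds N → {A, B, C, E, F, K, N, Q}. Minimal: {E}⁺ = {E}; {A}⁺ = {A, B, C} — none reach the full schema.
{A, F}⁺: AF→BE adds B, E; A→BC adds C; ACE→BFQ adds Q; BE→FK adds K; K→BCN adds N → {A, B, C, E, F, K, N, Q}. Minimal: {F}⁺ = {F}; {A}⁺ = {A, B, C} — none reach the full schema.
{A, Q}⁺: A→BC adds B, C; ABQ→CF adds F; AF→BE adds E; BE→FK adds K; K→BCN adds N → {A, B, C, E, F, K, N, Q}. Minimal: {Q}⁺ = {Q}; {A}⁺ = {A, B, C} — none reach the full schema.

{A, E}, {A, F}, {A, Q}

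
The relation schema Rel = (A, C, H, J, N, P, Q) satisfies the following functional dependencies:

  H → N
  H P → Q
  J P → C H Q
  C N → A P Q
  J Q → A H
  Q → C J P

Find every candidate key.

{Q}⁺: Q→CJP adds C, J, P; JP→CHQ adds H; JQ→AH adds A; H→N adds N → {A, C, H, J, N, P, Q}.
{C, H}⁺: H→N adds N; CN→APQ adds A, P, Q; Q→CJP adds J → {A, C, H, J, N, P, Q}. Minimal: {H}⁺ = {H, N}; {C}⁺ = {C} — none reach the full schema.
{C, N}⁺: CN→APQ adds A, P, Q; Q→CJP adds J; JP→CHQ adds H → {A, C, H, J, N, P, Q}. Minimal: {N}⁺ = {N}; {C}⁺ = {C} — none reach the full schema.
{H, P}⁺: H→N adds N; HP→Q adds Q; Q→CJP adds C, J; CN→APQ adds A → {A, C, H, J, N, P, Q}. Minimal: {P}⁺ = {P}; {H}⁺ = {H, N} — none reach the full schema.
{J, P}⁺: JP→CHQ adds C, H, Q; JQ→AH adds A; H→N adds N → {A, C, H, J, N, P, Q}. Minimal: {P}⁺ = {P}; {J}⁺ = {J} — none reach the full schema.

{Q}, {C, H}, {C, N}, {H, P}, {J, P}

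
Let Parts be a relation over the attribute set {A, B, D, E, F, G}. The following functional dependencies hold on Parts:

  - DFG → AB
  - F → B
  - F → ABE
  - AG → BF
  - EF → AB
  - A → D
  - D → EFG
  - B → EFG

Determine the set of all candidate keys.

{A}; {B}; {D}; {F}

{A}⁺: A→D adds D; D→EFG adds E, F, G; DFG→AB adds B → {A, B, D, E, F, G}.
{B}⁺: B→EFG adds E, F, G; F→ABE adds A; A→D adds D → {A, B, D, E, F, G}.
{D}⁺: D→EFG adds E, F, G; DFG→AB adds A, B → {A, B, D, E, F, G}.
{F}⁺: F→B adds B; F→ABE adds A, E; A→D adds D; D→EFG adds G → {A, B, D, E, F, G}.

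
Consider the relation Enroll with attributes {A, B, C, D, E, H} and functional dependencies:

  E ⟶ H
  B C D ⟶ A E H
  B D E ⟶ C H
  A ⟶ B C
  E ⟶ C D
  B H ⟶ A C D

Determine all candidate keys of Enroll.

{A, D}⁺: A→BC adds B, C; BCD→AEH adds E, H → {A, B, C, D, E, H}. Minimal: {D}⁺ = {D}; {A}⁺ = {A, B, C} — none reach the full schema.
{A, E}⁺: E→H adds H; A→BC adds B, C; E→CD adds D → {A, B, C, D, E, H}. Minimal: {E}⁺ = {C, D, E, H}; {A}⁺ = {A, B, C} — none reach the full schema.
{A, H}⁺: A→BC adds B, C; BH→ACD adds D; BCD→AEH adds E → {A, B, C, D, E, H}. Minimal: {H}⁺ = {H}; {A}⁺ = {A, B, C} — none reach the full schema.
{B, E}⁺: E→H adds H; E→CD adds C, D; BH→ACD adds A → {A, B, C, D, E, H}. Minimal: {E}⁺ = {C, D, E, H}; {B}⁺ = {B} — none reach the full schema.
{B, H}⁺: BH→ACD adds A, C, D; BCD→AEH adds E → {A, B, C, D, E, H}. Minimal: {H}⁺ = {H}; {B}⁺ = {B} — none reach the full schema.
{B, C, D}⁺: BCD→AEH adds A, E, H → {A, B, C, D, E, H}. Minimal: {C, D}⁺ = {C, D}; {B, D}⁺ = {B, D}; {B, C}⁺ = {B, C} — none reach the full schema.
Any other superkey contains one of these as a subset, so there are no further candidate keys.

AD, AE, AH, BE, BH, BCD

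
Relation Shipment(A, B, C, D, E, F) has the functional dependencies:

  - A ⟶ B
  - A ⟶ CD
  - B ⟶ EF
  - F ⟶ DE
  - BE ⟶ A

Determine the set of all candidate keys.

{A}, {B}

{A}⁺: A→B adds B; A→CD adds C, D; B→EF adds E, F → {A, B, C, D, E, F}.
{B}⁺: B→EF adds E, F; F→DE adds D; BE→A adds A; A→CD adds C → {A, B, C, D, E, F}.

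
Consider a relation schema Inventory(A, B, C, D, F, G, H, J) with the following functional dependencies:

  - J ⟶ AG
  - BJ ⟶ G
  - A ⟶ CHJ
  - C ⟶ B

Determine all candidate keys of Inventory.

{A, D, F}⁺: A→CHJ adds C, H, J; C→B adds B; J→AG adds G → {A, B, C, D, F, G, H, J}. Minimal: {D, F}⁺ = {D, F}; {A, F}⁺ = {A, B, C, F, G, H, J}; {A, D}⁺ = {A, B, C, D, G, H, J} — none reach the full schema.
{D, F, J}⁺: J→AG adds A, G; A→CHJ adds C, H; C→B adds B → {A, B, C, D, F, G, H, J}. Minimal: {F, J}⁺ = {A, B, C, F, G, H, J}; {D, J}⁺ = {A, B, C, D, G, H, J}; {D, F}⁺ = {D, F} — none reach the full schema.
Any other superkey contains one of these as a subset, so there are no further candidate keys.

ADF, DFJ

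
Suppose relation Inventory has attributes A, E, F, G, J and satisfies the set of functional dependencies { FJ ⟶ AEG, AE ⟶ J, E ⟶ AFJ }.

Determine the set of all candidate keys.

(E), (F, J)

{E}⁺: E→AFJ adds A, F, J; FJ→AEG adds G → {A, E, F, G, J}.
{F, J}⁺: FJ→AEG adds A, E, G → {A, E, F, G, J}. Minimal: {J}⁺ = {J}; {F}⁺ = {F} — none reach the full schema.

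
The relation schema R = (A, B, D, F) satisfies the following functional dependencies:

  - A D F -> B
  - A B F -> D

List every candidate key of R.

{A, B, F}, {A, D, F}

Attributes A, F never appear on any right-hand side, so every candidate key must contain {A, F}.
{A, F}⁺ = {A, F}, which is not all of the schema, so we must add further attributes.
{A, B, F}⁺: ABF→D adds D → {A, B, D, F}. Minimal: {B, F}⁺ = {B, F}; {A, F}⁺ = {A, F}; {A, B}⁺ = {A, B} — none reach the full schema.
{A, D, F}⁺: ADF→B adds B → {A, B, D, F}. Minimal: {D, F}⁺ = {D, F}; {A, F}⁺ = {A, F}; {A, D}⁺ = {A, D} — none reach the full schema.
Any other superkey contains one of these as a subset, so there are no further candidate keys.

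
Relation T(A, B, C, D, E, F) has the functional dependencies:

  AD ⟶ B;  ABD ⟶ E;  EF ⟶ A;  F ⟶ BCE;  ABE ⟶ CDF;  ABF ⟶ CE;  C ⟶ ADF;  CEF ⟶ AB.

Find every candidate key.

{C}⁺: C→ADF adds A, D, F; AD→B adds B; ABD→E adds E → {A, B, C, D, E, F}.
{F}⁺: F→BCE adds B, C, E; C→ADF adds A, D → {A, B, C, D, E, F}.
{A, D}⁺: AD→B adds B; ABD→E adds E; ABE→CDF adds C, F → {A, B, C, D, E, F}.
{A, B, E}⁺: ABE→CDF adds C, D, F → {A, B, C, D, E, F}.
Any other superkey contains one of these as a subset, so there are no further candidate keys.

{C}, {F}, {A, D}, {A, B, E}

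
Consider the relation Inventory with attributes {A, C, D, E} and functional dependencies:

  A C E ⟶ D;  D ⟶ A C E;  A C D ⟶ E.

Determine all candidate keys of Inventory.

D, ACE

{D}⁺: D→ACE adds A, C, E → {A, C, D, E}.
{A, C, E}⁺: ACE→D adds D → {A, C, D, E}. Minimal: {C, E}⁺ = {C, E}; {A, E}⁺ = {A, E}; {A, C}⁺ = {A, C} — none reach the full schema.
Any other superkey contains one of these as a subset, so there are no further candidate keys.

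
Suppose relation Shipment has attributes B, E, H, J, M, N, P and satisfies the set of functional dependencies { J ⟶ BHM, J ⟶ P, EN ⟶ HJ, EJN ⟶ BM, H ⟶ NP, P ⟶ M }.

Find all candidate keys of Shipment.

{E, H}, {E, J}, {E, N}

Attribute E never appears on the right-hand side of any dependency, so E must belong to every candidate key.
{E}⁺ = {E}, which is not all of the schema, so we must add further attributes.
{E, H}⁺: H→NP adds N, P; P→M adds M; EN→HJ adds J; EJN→BM adds B → {B, E, H, J, M, N, P}. Minimal: {H}⁺ = {H, M, N, P}; {E}⁺ = {E} — none reach the full schema.
{E, J}⁺: J→BHM adds B, H, M; J→P adds P; H→NP adds N → {B, E, H, J, M, N, P}. Minimal: {J}⁺ = {B, H, J, M, N, P}; {E}⁺ = {E} — none reach the full schema.
{E, N}⁺: EN→HJ adds H, J; EJN→BM adds B, M; H→NP adds P → {B, E, H, J, M, N, P}. Minimal: {N}⁺ = {N}; {E}⁺ = {E} — none reach the full schema.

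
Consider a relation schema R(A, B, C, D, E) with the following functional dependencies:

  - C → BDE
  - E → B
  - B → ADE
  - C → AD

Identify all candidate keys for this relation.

{C}⁺: C→BDE adds B, D, E; B→ADE adds A → {A, B, C, D, E}.
No other minimal superkey exists.

{C}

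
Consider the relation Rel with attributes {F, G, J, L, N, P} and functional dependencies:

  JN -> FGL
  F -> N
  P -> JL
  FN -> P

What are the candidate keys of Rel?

{F}, {J, N}, {N, P}

{F}⁺: F→N adds N; FN→P adds P; P→JL adds J, L; JN→FGL adds G → {F, G, J, L, N, P}.
{J, N}⁺: JN→FGL adds F, G, L; FN→P adds P → {F, G, J, L, N, P}. Minimal: {N}⁺ = {N}; {J}⁺ = {J} — none reach the full schema.
{N, P}⁺: P→JL adds J, L; JN→FGL adds F, G → {F, G, J, L, N, P}. Minimal: {P}⁺ = {J, L, P}; {N}⁺ = {N} — none reach the full schema.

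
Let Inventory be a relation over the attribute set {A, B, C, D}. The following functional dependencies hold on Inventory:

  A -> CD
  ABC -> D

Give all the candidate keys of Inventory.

{A, B}

Attributes A, B never appear on any right-hand side, so every candidate key must contain {A, B}.
{A, B}⁺ = {A, B, C, D}, which is all of the schema, so {A, B} is the only candidate key.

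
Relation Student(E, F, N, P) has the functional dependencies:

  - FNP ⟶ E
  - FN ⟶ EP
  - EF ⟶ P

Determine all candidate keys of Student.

Attributes F, N never appear on any right-hand side, so every candidate key must contain {F, N}.
{F, N}⁺ = {E, F, N, P}, which is all of the schema, so {F, N} is the only candidate key.

{F, N}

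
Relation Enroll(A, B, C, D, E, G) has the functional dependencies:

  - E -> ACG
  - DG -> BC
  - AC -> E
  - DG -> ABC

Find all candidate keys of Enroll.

{D, E}, {D, G}, {A, C, D}

Attribute D never appears on the right-hand side of any dependency, so D must belong to every candidate key.
{D}⁺ = {D}, which is not all of the schema, so we must add further attributes.
{D, E}⁺: E→ACG adds A, C, G; DG→BC adds B → {A, B, C, D, E, G}. Minimal: {E}⁺ = {A, C, E, G}; {D}⁺ = {D} — none reach the full schema.
{D, G}⁺: DG→BC adds B, C; DG→ABC adds A; AC→E adds E → {A, B, C, D, E, G}. Minimal: {G}⁺ = {G}; {D}⁺ = {D} — none reach the full schema.
{A, C, D}⁺: AC→E adds E; E→ACG adds G; DG→BC adds B → {A, B, C, D, E, G}. Minimal: {C, D}⁺ = {C, D}; {A, D}⁺ = {A, D}; {A, C}⁺ = {A, C, E, G} — none reach the full schema.
Any other superkey contains one of these as a subset, so there are no further candidate keys.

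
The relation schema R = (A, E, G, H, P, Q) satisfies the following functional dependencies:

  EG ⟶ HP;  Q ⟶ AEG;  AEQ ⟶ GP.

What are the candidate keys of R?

Q

Attribute Q never appears on the right-hand side of any dependency, so Q must belong to every candidate key.
{Q}⁺ = {A, E, G, H, P, Q}, which is all of the schema, so {Q} is the only candidate key.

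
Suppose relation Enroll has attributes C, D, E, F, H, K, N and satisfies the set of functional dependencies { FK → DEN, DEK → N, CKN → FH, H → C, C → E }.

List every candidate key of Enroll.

{C, D, K}, {C, F, K}, {C, K, N}, {D, H, K}, {F, H, K}, {H, K, N}

Attribute K never appears on the right-hand side of any dependency, so K must belong to every candidate key.
{K}⁺ = {K}, which is not all of the schema, so we must add further attributes.
{C, D, K}⁺: C→E adds E; DEK→N adds N; CKN→FH adds F, H → {C, D, E, F, H, K, N}.
{C, F, K}⁺: FK→DEN adds D, E, N; CKN→FH adds H → {C, D, E, F, H, K, N}.
{C, K, N}⁺: CKN→FH adds F, H; C→E adds E; FK→DEN adds D → {C, D, E, F, H, K, N}.
{D, H, K}⁺: H→C adds C; C→E adds E; DEK→N adds N; CKN→FH adds F → {C, D, E, F, H, K, N}.
{F, H, K}⁺: FK→DEN adds D, E, N; H→C adds C → {C, D, E, F, H, K, N}.
{H, K, N}⁺: H→C adds C; C→E adds E; CKN→FH adds F; FK→DEN adds D → {C, D, E, F, H, K, N}.
Any other superkey contains one of these as a subset, so there are no further candidate keys.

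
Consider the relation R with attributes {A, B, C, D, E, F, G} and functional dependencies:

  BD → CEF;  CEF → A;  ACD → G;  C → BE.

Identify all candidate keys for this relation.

(B, D), (C, D)

Attribute D never appears on the right-hand side of any dependency, so D must belong to every candidate key.
{D}⁺ = {D}, which is not all of the schema, so we must add further attributes.
{B, D}⁺: BD→CEF adds C, E, F; CEF→A adds A; ACD→G adds G → {A, B, C, D, E, F, G}.
{C, D}⁺: C→BE adds B, E; BD→CEF adds F; CEF→A adds A; ACD→G adds G → {A, B, C, D, E, F, G}.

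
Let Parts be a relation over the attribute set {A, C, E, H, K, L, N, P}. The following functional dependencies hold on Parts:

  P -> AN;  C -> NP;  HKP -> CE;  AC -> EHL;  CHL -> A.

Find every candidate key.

(C, K), (H, K, P)

{C, K}⁺: C→NP adds N, P; P→AN adds A; AC→EHL adds E, H, L → {A, C, E, H, K, L, N, P}.
{H, K, P}⁺: P→AN adds A, N; HKP→CE adds C, E; AC→EHL adds L → {A, C, E, H, K, L, N, P}.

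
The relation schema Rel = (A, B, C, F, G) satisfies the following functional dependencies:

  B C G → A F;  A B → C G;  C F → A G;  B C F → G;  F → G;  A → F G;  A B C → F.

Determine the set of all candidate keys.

(A, B), (B, C, F), (B, C, G)

{A, B}⁺: AB→CG adds C, G; A→FG adds F → {A, B, C, F, G}. Minimal: {B}⁺ = {B}; {A}⁺ = {A, F, G} — none reach the full schema.
{B, C, F}⁺: CF→AG adds A, G → {A, B, C, F, G}. Minimal: {C, F}⁺ = {A, C, F, G}; {B, F}⁺ = {B, F, G}; {B, C}⁺ = {B, C} — none reach the full schema.
{B, C, G}⁺: BCG→AF adds A, F → {A, B, C, F, G}. Minimal: {C, G}⁺ = {C, G}; {B, G}⁺ = {B, G}; {B, C}⁺ = {B, C} — none reach the full schema.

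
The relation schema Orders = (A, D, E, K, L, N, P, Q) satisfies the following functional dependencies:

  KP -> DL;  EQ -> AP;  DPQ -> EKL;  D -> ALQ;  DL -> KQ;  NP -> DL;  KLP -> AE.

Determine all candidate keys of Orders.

Attribute N never appears on the right-hand side of any dependency, so N must belong to every candidate key.
{N}⁺ = {N}, which is not all of the schema, so we must add further attributes.
{N, P}⁺: NP→DL adds D, L; D→ALQ adds A, Q; DL→KQ adds K; KLP→AE adds E → {A, D, E, K, L, N, P, Q}. Minimal: {P}⁺ = {P}; {N}⁺ = {N} — none reach the full schema.
{D, E, N}⁺: D→ALQ adds A, L, Q; DL→KQ adds K; EQ→AP adds P → {A, D, E, K, L, N, P, Q}. Minimal: {E, N}⁺ = {E, N}; {D, N}⁺ = {A, D, K, L, N, Q}; {D, E}⁺ = {A, D, E, K, L, P, Q} — none reach the full schema.
{E, N, Q}⁺: EQ→AP adds A, P; NP→DL adds D, L; DPQ→EKL adds K → {A, D, E, K, L, N, P, Q}. Minimal: {N, Q}⁺ = {N, Q}; {E, Q}⁺ = {A, E, P, Q}; {E, N}⁺ = {E, N} — none reach the full schema.
Any other superkey contains one of these as a subset, so there are no further candidate keys.

NP, DEN, ENQ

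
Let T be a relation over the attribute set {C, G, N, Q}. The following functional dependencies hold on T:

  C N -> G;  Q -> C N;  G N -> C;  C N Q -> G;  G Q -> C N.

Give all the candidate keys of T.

Attribute Q never appears on the right-hand side of any dependency, so Q must belong to every candidate key.
{Q}⁺ = {C, G, N, Q}, which is all of the schema, so {Q} is the only candidate key.

{Q}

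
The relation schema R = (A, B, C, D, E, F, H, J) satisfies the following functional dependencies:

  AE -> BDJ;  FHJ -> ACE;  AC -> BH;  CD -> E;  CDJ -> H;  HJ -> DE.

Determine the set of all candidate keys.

Attribute F never appears on the right-hand side of any dependency, so F must belong to every candidate key.
{F}⁺ = {F}, which is not all of the schema, so we must add further attributes.
{F, H, J}⁺: FHJ→ACE adds A, C, E; AC→BH adds B; HJ→DE adds D → {A, B, C, D, E, F, H, J}.
{A, C, D, F}⁺: AC→BH adds B, H; CD→E adds E; AE→BDJ adds J → {A, B, C, D, E, F, H, J}.
{A, C, E, F}⁺: AE→BDJ adds B, D, J; AC→BH adds H → {A, B, C, D, E, F, H, J}.
{A, C, F, J}⁺: AC→BH adds B, H; HJ→DE adds D, E → {A, B, C, D, E, F, H, J}.
{A, E, F, H}⁺: AE→BDJ adds B, D, J; FHJ→ACE adds C → {A, B, C, D, E, F, H, J}.
{C, D, F, J}⁺: CD→E adds E; CDJ→H adds H; FHJ→ACE adds A; AC→BH adds B → {A, B, C, D, E, F, H, J}.

FHJ, ACDF, ACEF, ACFJ, AEFH, CDFJ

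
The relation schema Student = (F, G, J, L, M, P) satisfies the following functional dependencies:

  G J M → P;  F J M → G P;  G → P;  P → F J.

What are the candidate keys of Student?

Attributes L, M never appear on any right-hand side, so every candidate key must contain {L, M}.
{L, M}⁺ = {L, M}, which is not all of the schema, so we must add further attributes.
{G, L, M}⁺: G→P adds P; P→FJ adds F, J → {F, G, J, L, M, P}.
{L, M, P}⁺: P→FJ adds F, J; FJM→GP adds G → {F, G, J, L, M, P}.
{F, J, L, M}⁺: FJM→GP adds G, P → {F, G, J, L, M, P}.
Any other superkey contains one of these as a subset, so there are no further candidate keys.

{G, L, M}, {L, M, P}, {F, J, L, M}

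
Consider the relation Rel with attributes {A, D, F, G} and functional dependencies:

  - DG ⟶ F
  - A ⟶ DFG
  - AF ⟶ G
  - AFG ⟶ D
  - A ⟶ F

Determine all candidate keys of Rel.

{A}

Attribute A never appears on the right-hand side of any dependency, so A must belong to every candidate key.
{A}⁺ = {A, D, F, G}, which is all of the schema, so {A} is the only candidate key.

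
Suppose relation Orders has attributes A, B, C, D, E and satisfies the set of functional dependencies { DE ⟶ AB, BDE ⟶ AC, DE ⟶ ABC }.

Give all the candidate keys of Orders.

Attributes D, E never appear on any right-hand side, so every candidate key must contain {D, E}.
{D, E}⁺ = {A, B, C, D, E}, which is all of the schema, so {D, E} is the only candidate key.

DE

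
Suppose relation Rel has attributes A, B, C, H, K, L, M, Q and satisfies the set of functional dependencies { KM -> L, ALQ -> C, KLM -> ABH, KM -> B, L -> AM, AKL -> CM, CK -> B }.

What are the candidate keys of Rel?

Attributes K, Q never appear on any right-hand side, so every candidate key must contain {K, Q}.
{K, Q}⁺ = {K, Q}, which is not all of the schema, so we must add further attributes.
{K, L, Q}⁺: L→AM adds A, M; AKL→CM adds C; CK→B adds B; KLM→ABH adds H → {A, B, C, H, K, L, M, Q}. Minimal: {L, Q}⁺ = {A, C, L, M, Q}; {K, Q}⁺ = {K, Q}; {K, L}⁺ = {A, B, C, H, K, L, M} — none reach the full schema.
{K, M, Q}⁺: KM→L adds L; KLM→ABH adds A, B, H; AKL→CM adds C → {A, B, C, H, K, L, M, Q}. Minimal: {M, Q}⁺ = {M, Q}; {K, Q}⁺ = {K, Q}; {K, M}⁺ = {A, B, C, H, K, L, M} — none reach the full schema.

KLQ, KMQ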